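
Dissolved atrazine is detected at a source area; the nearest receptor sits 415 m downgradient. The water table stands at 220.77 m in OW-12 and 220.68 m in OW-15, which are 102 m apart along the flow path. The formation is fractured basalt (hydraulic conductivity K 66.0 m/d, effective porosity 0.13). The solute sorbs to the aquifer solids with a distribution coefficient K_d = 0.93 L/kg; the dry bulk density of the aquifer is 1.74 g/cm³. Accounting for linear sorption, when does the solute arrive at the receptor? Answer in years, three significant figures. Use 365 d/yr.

34.1 years

Hydraulic gradient i = (220.77 − 220.68) / 102 = 0.09 / 102 = 8.824e-4
q = Ki = 66.0 × 8.824e-4 = 0.05824 m/d
Seepage velocity v = q / n = 0.05824 / 0.13 = 0.4480 m/d
Retardation R = 1 + ρ_b·K_d/n = 1 + 1.74×0.93/0.13 = 13.45
Contaminant velocity v_c = v/R = 0.4480/13.45 = 0.03331 m/d
t = L/v_c = 415/0.03331 = 12460 d
   = 12460/365 = 34.1 yr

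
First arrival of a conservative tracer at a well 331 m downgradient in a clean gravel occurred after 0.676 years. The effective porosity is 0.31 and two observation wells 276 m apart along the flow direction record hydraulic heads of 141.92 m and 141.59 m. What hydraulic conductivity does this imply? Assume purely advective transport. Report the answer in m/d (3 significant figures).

Hydraulic gradient i = (141.92 − 141.59) / 276 = 0.33 / 276 = 0.001196
t = 0.676 years = 246.7 d
v = L / t = 331 / 246.7 = 1.341 m/d
K = v · n / i = 1.341 × 0.31 / 0.001196 = 348 m/d

348 m/d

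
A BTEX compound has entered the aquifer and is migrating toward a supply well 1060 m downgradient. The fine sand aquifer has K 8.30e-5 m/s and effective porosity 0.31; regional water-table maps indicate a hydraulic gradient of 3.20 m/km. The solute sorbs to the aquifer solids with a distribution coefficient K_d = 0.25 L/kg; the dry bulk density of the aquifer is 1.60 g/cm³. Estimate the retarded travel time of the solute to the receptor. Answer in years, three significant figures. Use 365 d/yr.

K = 8.30e-5 m/s × 86400 s/d = 7.171 m/d
q = Ki = 7.171 × 0.0032 = 0.02295 m/d
Average linear velocity = 0.02295 / 0.31 = 0.07403 m/d
Retardation R = 1 + ρ_b·K_d/n = 1 + 1.60×0.25/0.31 = 2.290
Contaminant velocity v_c = v/R = 0.07403/2.290 = 0.03232 m/d
t = L/v_c = 1060/0.03232 = 32800 d
   = 32800/365 = 89.9 yr

89.9 years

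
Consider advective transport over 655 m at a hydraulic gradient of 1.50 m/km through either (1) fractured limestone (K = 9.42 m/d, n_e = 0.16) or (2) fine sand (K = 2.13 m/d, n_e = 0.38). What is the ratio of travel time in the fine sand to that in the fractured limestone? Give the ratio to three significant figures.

10.5

Unit 1 (fractured limestone): v = 9.42×0.0015/0.16 = 0.08831 m/d, t = 655/0.08831 = 7417 d
Unit 2 (fine sand): v = 2.13×0.0015/0.38 = 0.008408 m/d, t = 655/0.008408 = 77900 d
t(fine sand) / t(fractured limestone) = 77900/7417 = 10.5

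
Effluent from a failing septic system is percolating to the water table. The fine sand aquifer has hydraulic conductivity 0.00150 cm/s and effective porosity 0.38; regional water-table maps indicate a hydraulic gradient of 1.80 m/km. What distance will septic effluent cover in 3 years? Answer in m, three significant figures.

K = 0.00150 cm/s × 864 = 1.296 m/d
q = Ki = 1.296 × 0.0018 = 0.002333 m/d
Seepage velocity v = q / n = 0.002333 / 0.38 = 0.006139 m/d
T = 3 yr × 365 = 1095 d
L = v × T = 0.006139 × 1095 = 6.722 m

6.72 m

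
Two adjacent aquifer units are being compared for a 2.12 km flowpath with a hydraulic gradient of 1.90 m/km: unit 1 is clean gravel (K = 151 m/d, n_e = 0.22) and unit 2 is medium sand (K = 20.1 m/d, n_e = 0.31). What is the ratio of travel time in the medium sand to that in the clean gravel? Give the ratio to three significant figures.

10.6

Unit 1 (clean gravel): v = 151×0.0019/0.22 = 1.304 m/d, t = 2120/1.304 = 1626 d
Unit 2 (medium sand): v = 20.1×0.0019/0.31 = 0.1232 m/d, t = 2120/0.1232 = 17210 d
t(medium sand) / t(clean gravel) = 17210/1626 = 10.6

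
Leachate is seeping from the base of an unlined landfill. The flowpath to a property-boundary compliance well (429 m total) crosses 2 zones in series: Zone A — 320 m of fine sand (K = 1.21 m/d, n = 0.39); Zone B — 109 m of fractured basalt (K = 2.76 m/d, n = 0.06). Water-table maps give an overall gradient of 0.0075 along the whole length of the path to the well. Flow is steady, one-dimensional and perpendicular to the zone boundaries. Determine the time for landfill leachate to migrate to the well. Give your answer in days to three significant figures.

12400 days

Continuity: the same q passes through each zone, so ΔH = q·Σ(L_j/K_j) — the zones act as resistances in series.
Σ(L/K) = 320/1.21 + 109/2.76 = 264.5 + 39.49 = 304.0 d
K_eq = L_total / Σ(L/K) = 429 / 304.0 = 1.411 m/d
q = K_eq · i = 1.411 × 0.0075 = 0.01059 m/d (same in every zone)
Zone A: v = q/n = 0.01059/0.39 = 0.02714 m/d → t_A = 320/0.02714 = 11790 d
Zone B: v = q/n = 0.01059/0.06 = 0.1764 m/d → t_B = 109/0.1764 = 617.8 d
Total t = 11790 + 617.8 = 12410 d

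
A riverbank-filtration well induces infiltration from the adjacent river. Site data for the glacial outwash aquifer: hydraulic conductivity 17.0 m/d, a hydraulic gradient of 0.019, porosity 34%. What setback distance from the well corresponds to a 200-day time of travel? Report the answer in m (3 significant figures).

190 m

Darcy flux q = K·i = 17.0 × 0.019 = 0.3230 m/d
v = Ki/n = 17.0·0.019/0.34 = 0.9500 m/d
L = v × T = 0.9500 × 200 = 190.0 m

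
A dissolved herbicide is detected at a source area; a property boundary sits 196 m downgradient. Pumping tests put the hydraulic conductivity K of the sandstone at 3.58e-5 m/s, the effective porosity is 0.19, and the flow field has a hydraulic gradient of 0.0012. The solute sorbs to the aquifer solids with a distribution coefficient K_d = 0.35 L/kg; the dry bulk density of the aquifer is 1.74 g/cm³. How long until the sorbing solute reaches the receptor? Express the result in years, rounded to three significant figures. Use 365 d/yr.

K = 3.58e-5 m/s × 86400 s/d = 3.093 m/d
q = Ki = 3.093 × 0.0012 = 0.003712 m/d
Average linear velocity = 0.003712 / 0.19 = 0.01954 m/d
Retardation R = 1 + ρ_b·K_d/n = 1 + 1.74×0.35/0.19 = 4.205
Contaminant velocity v_c = v/R = 0.01954/4.205 = 0.004645 m/d
t = L/v_c = 196/0.004645 = 42190 d
   = 42190/365 = 116 yr

116 years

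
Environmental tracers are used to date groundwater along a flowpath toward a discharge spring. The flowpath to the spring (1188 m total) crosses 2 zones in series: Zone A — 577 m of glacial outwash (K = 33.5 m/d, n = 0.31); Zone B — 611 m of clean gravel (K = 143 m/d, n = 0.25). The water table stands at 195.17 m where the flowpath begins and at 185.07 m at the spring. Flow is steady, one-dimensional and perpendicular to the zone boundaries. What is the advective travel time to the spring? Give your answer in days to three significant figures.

Total head drop ΔH = 195.17 − 185.07 = 10.10 m
Continuity: the same q passes through each zone, so ΔH = q·Σ(L_j/K_j) — the zones act as resistances in series.
Σ(L/K) = 577/33.5 + 611/143 = 17.22 + 4.273 = 21.50 d
q = ΔH / Σ(L/K) = 10.10 / 21.50 = 0.4698 m/d (same in every zone)
Zone A: v = q/n = 0.4698/0.31 = 1.516 m/d → t_A = 577/1.516 = 380.7 d
Zone B: v = q/n = 0.4698/0.25 = 1.879 m/d → t_B = 611/1.879 = 325.1 d
Total t = 380.7 + 325.1 = 705.8 d

706 days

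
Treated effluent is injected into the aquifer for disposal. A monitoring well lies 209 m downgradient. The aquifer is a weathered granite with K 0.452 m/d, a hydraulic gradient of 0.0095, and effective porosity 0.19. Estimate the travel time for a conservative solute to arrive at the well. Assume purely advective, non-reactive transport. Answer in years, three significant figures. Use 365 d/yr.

25.3 years

q = Ki = 0.452 × 0.0095 = 0.004294 m/d
v_s = q/n_e = 0.004294/0.19 = 0.02260 m/d
t = L / v = 209 / 0.02260 = 9248 d
   = 9248 / 365 = 25.3 yr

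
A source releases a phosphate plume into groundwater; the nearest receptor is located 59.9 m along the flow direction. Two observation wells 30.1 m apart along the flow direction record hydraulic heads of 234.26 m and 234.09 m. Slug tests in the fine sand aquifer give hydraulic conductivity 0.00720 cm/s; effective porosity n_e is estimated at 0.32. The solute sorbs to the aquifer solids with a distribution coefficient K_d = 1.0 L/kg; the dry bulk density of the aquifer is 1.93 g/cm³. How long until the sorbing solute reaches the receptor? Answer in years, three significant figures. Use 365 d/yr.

10.5 years

Hydraulic gradient i = (234.26 − 234.09) / 30.1 = 0.17 / 30.1 = 0.005648
K = 0.00720 cm/s × 864 = 6.221 m/d
Darcy flux q = K·i = 6.221 × 0.005648 = 0.03513 m/d
Average linear velocity = 0.03513 / 0.32 = 0.1098 m/d
Retardation R = 1 + ρ_b·K_d/n = 1 + 1.93×1.0/0.32 = 7.031
Contaminant velocity v_c = v/R = 0.1098/7.031 = 0.01562 m/d
t = L/v_c = 59.9/0.01562 = 3836 d
   = 3836/365 = 10.5 yr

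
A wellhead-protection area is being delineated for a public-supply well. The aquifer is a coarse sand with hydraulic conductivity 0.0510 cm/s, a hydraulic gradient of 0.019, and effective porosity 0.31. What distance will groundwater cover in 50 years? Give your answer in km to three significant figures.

49.3 km

K = 0.0510 cm/s × 864 = 44.06 m/d
Specific discharge q = 44.06 × 0.019 = 0.8372 m/d
v_s = q/n_e = 0.8372/0.31 = 2.701 m/d
T = 50 yr × 365 = 18250 d
L = v × T = 2.701 × 18250 = 49290 m
   = 49.3 km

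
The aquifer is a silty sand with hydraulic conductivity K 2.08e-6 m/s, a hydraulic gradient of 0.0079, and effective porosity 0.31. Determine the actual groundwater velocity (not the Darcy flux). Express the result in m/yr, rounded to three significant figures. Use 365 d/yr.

K = 2.08e-6 m/s × 86400 s/d = 0.1797 m/d
Specific discharge q = 0.1797 × 0.0079 = 0.001420 m/d
v_s = q/n_e = 0.001420/0.31 = 0.004580 m/d
   = 0.004580 × 365 = 1.67 m/yr

1.67 m/yr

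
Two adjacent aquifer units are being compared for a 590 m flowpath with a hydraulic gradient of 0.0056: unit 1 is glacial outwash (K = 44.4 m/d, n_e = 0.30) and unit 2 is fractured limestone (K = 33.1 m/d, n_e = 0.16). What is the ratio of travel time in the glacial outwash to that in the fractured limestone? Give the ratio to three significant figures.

Unit 1 (glacial outwash): v = 44.4×0.0056/0.30 = 0.8288 m/d, t = 590/0.8288 = 711.9 d
Unit 2 (fractured limestone): v = 33.1×0.0056/0.16 = 1.158 m/d, t = 590/1.158 = 509.3 d
t(glacial outwash) / t(fractured limestone) = 711.9/509.3 = 1.40

1.40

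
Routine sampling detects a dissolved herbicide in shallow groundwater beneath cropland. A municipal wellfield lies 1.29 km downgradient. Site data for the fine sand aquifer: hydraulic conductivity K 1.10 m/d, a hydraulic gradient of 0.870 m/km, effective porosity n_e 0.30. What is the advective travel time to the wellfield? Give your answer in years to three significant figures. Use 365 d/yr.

Specific discharge q = 1.10 × 8.7e-4 = 9.570e-4 m/d
Average linear velocity = 9.570e-4 / 0.30 = 0.003190 m/d
L = 1.29 km = 1290 m
t = L / v = 1290 / 0.003190 = 404400 d
   = 404400 / 365 = 1110 yr

1110 years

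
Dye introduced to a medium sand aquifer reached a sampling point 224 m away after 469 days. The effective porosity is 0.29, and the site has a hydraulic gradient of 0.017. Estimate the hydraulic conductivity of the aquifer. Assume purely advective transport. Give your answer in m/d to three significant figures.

8.15 m/d

v = L / t = 224 / 469 = 0.4776 m/d
K = v · n / i = 0.4776 × 0.29 / 0.017 = 8.15 m/d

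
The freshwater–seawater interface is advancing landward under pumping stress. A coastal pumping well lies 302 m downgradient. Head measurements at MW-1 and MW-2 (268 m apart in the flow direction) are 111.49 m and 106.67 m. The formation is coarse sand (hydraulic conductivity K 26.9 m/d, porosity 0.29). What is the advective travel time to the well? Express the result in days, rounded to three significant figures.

Hydraulic gradient i = (111.49 − 106.67) / 268 = 4.82 / 268 = 0.01799
q = Ki = 26.9 × 0.01799 = 0.4838 m/d
v = Ki/n = 26.9·0.01799/0.29 = 1.668 m/d
t = L / v = 302 / 1.668 = 181.0 d

181 days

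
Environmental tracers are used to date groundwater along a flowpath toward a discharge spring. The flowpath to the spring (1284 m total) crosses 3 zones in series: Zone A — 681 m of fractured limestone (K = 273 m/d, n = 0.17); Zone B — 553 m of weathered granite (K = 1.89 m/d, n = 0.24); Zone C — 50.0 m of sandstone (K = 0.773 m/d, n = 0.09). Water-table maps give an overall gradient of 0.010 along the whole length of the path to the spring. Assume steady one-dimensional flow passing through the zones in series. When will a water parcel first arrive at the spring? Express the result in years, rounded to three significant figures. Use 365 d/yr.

19.4 years

Continuity: the same q passes through each zone, so ΔH = q·Σ(L_j/K_j) — the zones act as resistances in series.
Σ(L/K) = 681/273 + 553/1.89 + 50.0/0.773 = 2.495 + 292.6 + 64.68 = 359.8 d
K_eq = L_total / Σ(L/K) = 1284 / 359.8 = 3.569 m/d
q = K_eq · i = 3.569 × 0.010 = 0.03569 m/d (same in every zone)
Zone A: v = q/n = 0.03569/0.17 = 0.2099 m/d → t_A = 681/0.2099 = 3244 d
Zone B: v = q/n = 0.03569/0.24 = 0.1487 m/d → t_B = 553/0.1487 = 3719 d
Zone C: v = q/n = 0.03569/0.09 = 0.3965 m/d → t_C = 50.0/0.3965 = 126.1 d
Total t = 3244 + 3719 + 126.1 = 7089 d
   = 7089 / 365 = 19.4 yr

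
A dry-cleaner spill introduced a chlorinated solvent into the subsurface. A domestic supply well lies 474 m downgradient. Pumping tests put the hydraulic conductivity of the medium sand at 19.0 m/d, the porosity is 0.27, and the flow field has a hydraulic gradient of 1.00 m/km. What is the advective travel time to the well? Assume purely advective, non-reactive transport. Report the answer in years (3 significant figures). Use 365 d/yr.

Darcy flux q = K·i = 19.0 × 0.0010 = 0.01900 m/d
Seepage velocity v = q / n = 0.01900 / 0.27 = 0.07037 m/d
t = L / v = 474 / 0.07037 = 6736 d
   = 6736 / 365 = 18.5 yr

18.5 years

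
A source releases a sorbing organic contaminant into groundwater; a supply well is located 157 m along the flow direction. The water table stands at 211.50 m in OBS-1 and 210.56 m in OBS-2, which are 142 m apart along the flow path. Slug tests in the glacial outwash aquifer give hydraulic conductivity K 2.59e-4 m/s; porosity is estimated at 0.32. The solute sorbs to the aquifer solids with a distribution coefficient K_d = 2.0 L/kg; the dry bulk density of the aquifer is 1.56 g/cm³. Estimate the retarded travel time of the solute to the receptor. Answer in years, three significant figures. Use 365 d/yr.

Hydraulic gradient i = (211.50 − 210.56) / 142 = 0.94 / 142 = 0.006620
K = 2.59e-4 m/s × 86400 s/d = 22.38 m/d
q = Ki = 22.38 × 0.006620 = 0.1481 m/d
v = Ki/n = 22.38·0.006620/0.32 = 0.4629 m/d
Retardation R = 1 + ρ_b·K_d/n = 1 + 1.56×2.0/0.32 = 10.75
Contaminant velocity v_c = v/R = 0.4629/10.75 = 0.04306 m/d
t = L/v_c = 157/0.04306 = 3646 d
   = 3646/365 = 9.99 yr

9.99 years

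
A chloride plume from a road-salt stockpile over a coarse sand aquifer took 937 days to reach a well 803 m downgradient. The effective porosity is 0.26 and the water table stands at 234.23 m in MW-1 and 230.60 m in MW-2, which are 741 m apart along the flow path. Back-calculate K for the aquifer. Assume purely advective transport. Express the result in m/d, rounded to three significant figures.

Hydraulic gradient i = (234.23 − 230.60) / 741 = 3.63 / 741 = 0.004899
v = L / t = 803 / 937 = 0.8570 m/d
K = v · n / i = 0.8570 × 0.26 / 0.004899 = 45.5 m/d

45.5 m/d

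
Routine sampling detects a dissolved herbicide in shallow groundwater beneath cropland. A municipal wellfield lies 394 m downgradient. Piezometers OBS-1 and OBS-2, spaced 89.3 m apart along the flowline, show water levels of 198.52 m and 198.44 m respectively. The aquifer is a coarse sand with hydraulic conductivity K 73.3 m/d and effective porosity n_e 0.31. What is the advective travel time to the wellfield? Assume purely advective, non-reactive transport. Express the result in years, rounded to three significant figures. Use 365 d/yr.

Hydraulic gradient i = (198.52 − 198.44) / 89.3 = 0.08 / 89.3 = 8.959e-4
Specific discharge q = 73.3 × 8.959e-4 = 0.06567 m/d
Seepage velocity v = q / n = 0.06567 / 0.31 = 0.2118 m/d
t = L / v = 394 / 0.2118 = 1860 d
   = 1860 / 365 = 5.10 yr

5.10 years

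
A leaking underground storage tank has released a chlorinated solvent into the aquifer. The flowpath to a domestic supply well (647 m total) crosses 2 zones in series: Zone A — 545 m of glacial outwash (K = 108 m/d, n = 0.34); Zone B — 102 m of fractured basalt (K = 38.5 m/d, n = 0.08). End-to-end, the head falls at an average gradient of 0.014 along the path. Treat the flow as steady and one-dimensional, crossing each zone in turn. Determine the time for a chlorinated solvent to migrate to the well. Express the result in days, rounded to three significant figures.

164 days

Continuity: the same q passes through each zone, so ΔH = q·Σ(L_j/K_j) — the zones act as resistances in series.
Σ(L/K) = 545/108 + 102/38.5 = 5.046 + 2.649 = 7.696 d
K_eq = L_total / Σ(L/K) = 647 / 7.696 = 84.07 m/d
q = K_eq · i = 84.07 × 0.014 = 1.177 m/d (same in every zone)
Zone A: v = q/n = 1.177/0.34 = 3.462 m/d → t_A = 545/3.462 = 157.4 d
Zone B: v = q/n = 1.177/0.08 = 14.71 m/d → t_B = 102/14.71 = 6.933 d
Total t = 157.4 + 6.933 = 164.4 d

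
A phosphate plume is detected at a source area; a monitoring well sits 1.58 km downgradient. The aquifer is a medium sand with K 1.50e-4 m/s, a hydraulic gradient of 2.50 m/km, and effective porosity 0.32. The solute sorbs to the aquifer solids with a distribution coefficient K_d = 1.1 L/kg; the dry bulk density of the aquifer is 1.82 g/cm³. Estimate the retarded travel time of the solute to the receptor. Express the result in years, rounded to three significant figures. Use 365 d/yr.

K = 1.50e-4 m/s × 86400 s/d = 12.96 m/d
Darcy flux q = K·i = 12.96 × 0.0025 = 0.03240 m/d
Average linear velocity = 0.03240 / 0.32 = 0.1012 m/d
Retardation R = 1 + ρ_b·K_d/n = 1 + 1.82×1.1/0.32 = 7.256
Contaminant velocity v_c = v/R = 0.1012/7.256 = 0.01395 m/d
L = 1.58 km = 1580 m
t = L/v_c = 1580/0.01395 = 113200 d
   = 113200/365 = 310 yr

310 years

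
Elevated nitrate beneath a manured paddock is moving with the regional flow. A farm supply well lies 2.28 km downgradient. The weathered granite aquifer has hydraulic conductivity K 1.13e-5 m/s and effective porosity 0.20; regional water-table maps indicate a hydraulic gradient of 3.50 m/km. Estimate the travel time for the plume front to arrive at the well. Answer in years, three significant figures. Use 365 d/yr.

366 years

K = 1.13e-5 m/s × 86400 s/d = 0.9763 m/d
Darcy flux q = K·i = 0.9763 × 0.0035 = 0.003417 m/d
v_s = q/n_e = 0.003417/0.20 = 0.01709 m/d
L = 2.28 km = 2280 m
t = L / v = 2280 / 0.01709 = 133400 d
   = 133400 / 365 = 366 yr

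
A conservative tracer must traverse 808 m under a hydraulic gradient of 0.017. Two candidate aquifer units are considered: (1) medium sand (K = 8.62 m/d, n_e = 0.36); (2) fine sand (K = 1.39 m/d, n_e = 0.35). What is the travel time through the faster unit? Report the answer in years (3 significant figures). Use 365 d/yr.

5.44 years

Unit 1 (medium sand): v = 8.62×0.017/0.36 = 0.4071 m/d, t = 808/0.4071 = 1985 d
Unit 2 (fine sand): v = 1.39×0.017/0.35 = 0.06751 m/d, t = 808/0.06751 = 11970 d
Faster: 1985 d / 365 = 5.44 yr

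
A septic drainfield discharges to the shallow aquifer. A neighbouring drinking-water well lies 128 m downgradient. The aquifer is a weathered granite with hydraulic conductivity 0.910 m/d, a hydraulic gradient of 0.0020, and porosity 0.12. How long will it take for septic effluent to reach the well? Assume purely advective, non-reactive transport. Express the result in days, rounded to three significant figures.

8440 days

Darcy flux q = K·i = 0.910 × 0.0020 = 0.001820 m/d
Seepage velocity v = q / n = 0.001820 / 0.12 = 0.01517 m/d
t = L / v = 128 / 0.01517 = 8440 d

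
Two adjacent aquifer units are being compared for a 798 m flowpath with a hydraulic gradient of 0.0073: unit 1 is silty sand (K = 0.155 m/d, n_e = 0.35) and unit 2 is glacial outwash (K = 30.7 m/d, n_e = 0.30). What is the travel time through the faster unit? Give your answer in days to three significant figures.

1070 days

Unit 1 (silty sand): v = 0.155×0.0073/0.35 = 0.003233 m/d, t = 798/0.003233 = 246800 d
Unit 2 (glacial outwash): v = 30.7×0.0073/0.30 = 0.7470 m/d, t = 798/0.7470 = 1068 d
Faster unit: t = 1070 d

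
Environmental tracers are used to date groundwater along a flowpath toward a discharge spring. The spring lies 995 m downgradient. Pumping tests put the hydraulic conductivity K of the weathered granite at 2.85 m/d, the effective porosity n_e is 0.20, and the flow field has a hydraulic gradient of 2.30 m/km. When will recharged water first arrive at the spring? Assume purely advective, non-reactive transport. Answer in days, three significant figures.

Darcy flux q = K·i = 2.85 × 0.0023 = 0.006555 m/d
v = Ki/n = 2.85·0.0023/0.20 = 0.03278 m/d
t = L / v = 995 / 0.03278 = 30360 d

30400 days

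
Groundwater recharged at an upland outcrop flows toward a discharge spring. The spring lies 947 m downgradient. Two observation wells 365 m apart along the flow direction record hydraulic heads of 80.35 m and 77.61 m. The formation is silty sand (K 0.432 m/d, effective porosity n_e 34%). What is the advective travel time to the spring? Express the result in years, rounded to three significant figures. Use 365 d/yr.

Hydraulic gradient i = (80.35 − 77.61) / 365 = 2.74 / 365 = 0.007507
Specific discharge q = 0.432 × 0.007507 = 0.003243 m/d
Average linear velocity = 0.003243 / 0.34 = 0.009538 m/d
t = L / v = 947 / 0.009538 = 99290 d
   = 99290 / 365 = 272 yr

272 years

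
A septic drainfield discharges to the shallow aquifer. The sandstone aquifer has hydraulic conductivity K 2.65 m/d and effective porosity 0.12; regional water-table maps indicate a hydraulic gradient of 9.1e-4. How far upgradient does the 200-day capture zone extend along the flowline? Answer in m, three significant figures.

4.02 m

q = Ki = 2.65 × 9.1e-4 = 0.002412 m/d
v_s = q/n_e = 0.002412/0.12 = 0.02010 m/d
L = v × T = 0.02010 × 200 = 4.019 m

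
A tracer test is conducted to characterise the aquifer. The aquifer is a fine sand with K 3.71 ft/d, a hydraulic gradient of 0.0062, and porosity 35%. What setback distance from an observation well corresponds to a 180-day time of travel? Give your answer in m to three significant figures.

K = 3.71 ft/d × 0.3048 = 1.131 m/d
Specific discharge q = 1.131 × 0.0062 = 0.007011 m/d
Average linear velocity = 0.007011 / 0.35 = 0.02003 m/d
L = v × T = 0.02003 × 180 = 3.606 m

3.61 m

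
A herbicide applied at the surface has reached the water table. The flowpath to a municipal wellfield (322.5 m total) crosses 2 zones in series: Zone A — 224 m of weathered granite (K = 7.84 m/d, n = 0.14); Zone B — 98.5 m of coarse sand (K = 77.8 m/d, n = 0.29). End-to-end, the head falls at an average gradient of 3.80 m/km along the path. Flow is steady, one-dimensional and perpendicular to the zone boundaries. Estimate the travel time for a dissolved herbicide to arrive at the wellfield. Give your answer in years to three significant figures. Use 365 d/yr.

For zones in series the flux q is common to all zones; the equivalent conductivity is the harmonic (thickness-weighted) mean, K_eq = L_total / Σ(L_j/K_j).
Σ(L/K) = 224/7.84 + 98.5/77.8 = 28.57 + 1.266 = 29.84 d
K_eq = L_total / Σ(L/K) = 322.5 / 29.84 = 10.81 m/d
q = K_eq · i = 10.81 × 0.0038 = 0.04107 m/d (same in every zone)
Zone A: v = q/n = 0.04107/0.14 = 0.2934 m/d → t_A = 224/0.2934 = 763.5 d
Zone B: v = q/n = 0.04107/0.29 = 0.1416 m/d → t_B = 98.5/0.1416 = 695.5 d
Total t = 763.5 + 695.5 = 1459 d
   = 1459 / 365 = 4.00 yr

4.00 years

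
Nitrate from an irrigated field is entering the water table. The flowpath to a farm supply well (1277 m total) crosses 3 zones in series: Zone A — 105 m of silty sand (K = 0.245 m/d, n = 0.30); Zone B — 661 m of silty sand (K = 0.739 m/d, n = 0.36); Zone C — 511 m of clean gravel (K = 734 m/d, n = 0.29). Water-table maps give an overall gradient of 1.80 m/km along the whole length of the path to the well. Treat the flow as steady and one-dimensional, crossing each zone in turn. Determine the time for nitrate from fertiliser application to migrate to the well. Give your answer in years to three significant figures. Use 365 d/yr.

Continuity: the same q passes through each zone, so ΔH = q·Σ(L_j/K_j) — the zones act as resistances in series.
Σ(L/K) = 105/0.245 + 661/0.739 + 511/734 = 428.6 + 894.5 + 0.6962 = 1324 d
K_eq = L_total / Σ(L/K) = 1277 / 1324 = 0.9647 m/d
q = K_eq · i = 0.9647 × 0.0018 = 0.001736 m/d (same in every zone)
Zone A: v = q/n = 0.001736/0.30 = 0.005788 m/d → t_A = 105/0.005788 = 18140 d
Zone B: v = q/n = 0.001736/0.36 = 0.004824 m/d → t_B = 661/0.004824 = 137000 d
Zone C: v = q/n = 0.001736/0.29 = 0.005988 m/d → t_C = 511/0.005988 = 85340 d
Total t = 18140 + 137000 + 85340 = 240500 d
   = 240500 / 365 = 659 yr

659 years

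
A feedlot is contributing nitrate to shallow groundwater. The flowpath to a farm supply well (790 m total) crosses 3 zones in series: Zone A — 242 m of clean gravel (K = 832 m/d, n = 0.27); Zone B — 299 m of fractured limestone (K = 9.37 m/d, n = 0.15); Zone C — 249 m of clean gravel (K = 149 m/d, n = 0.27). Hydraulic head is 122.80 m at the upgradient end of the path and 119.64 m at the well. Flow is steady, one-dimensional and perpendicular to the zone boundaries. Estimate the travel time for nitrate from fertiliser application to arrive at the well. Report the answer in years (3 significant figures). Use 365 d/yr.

Total head drop ΔH = 122.80 − 119.64 = 3.16 m
Steady 1-D flow in series ⇒ the Darcy flux q is identical in every zone and the zone head losses add (resistances L/K in series).
Σ(L/K) = 242/832 + 299/9.37 + 249/149 = 0.2909 + 31.91 + 1.671 = 33.87 d
q = ΔH / Σ(L/K) = 3.16 / 33.87 = 0.09329 m/d (same in every zone)
Zone A: v = q/n = 0.09329/0.27 = 0.3455 m/d → t_A = 242/0.3455 = 700.4 d
Zone B: v = q/n = 0.09329/0.15 = 0.6219 m/d → t_B = 299/0.6219 = 480.8 d
Zone C: v = q/n = 0.09329/0.27 = 0.3455 m/d → t_C = 249/0.3455 = 720.6 d
Total t = 700.4 + 480.8 + 720.6 = 1902 d
   = 1902 / 365 = 5.21 yr

5.21 years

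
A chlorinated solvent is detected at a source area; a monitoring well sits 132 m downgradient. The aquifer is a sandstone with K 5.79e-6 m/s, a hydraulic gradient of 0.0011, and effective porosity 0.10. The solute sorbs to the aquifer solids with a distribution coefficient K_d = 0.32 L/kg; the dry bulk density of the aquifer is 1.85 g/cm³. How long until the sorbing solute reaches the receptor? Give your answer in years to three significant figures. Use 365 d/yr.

K = 5.79e-6 m/s × 86400 s/d = 0.5003 m/d
Specific discharge q = 0.5003 × 0.0011 = 5.503e-4 m/d
v = Ki/n = 0.5003·0.0011/0.10 = 0.005503 m/d
Retardation R = 1 + ρ_b·K_d/n = 1 + 1.85×0.32/0.10 = 6.920
Contaminant velocity v_c = v/R = 0.005503/6.920 = 7.952e-4 m/d
t = L/v_c = 132/7.952e-4 = 166000 d
   = 166000/365 = 455 yr

455 years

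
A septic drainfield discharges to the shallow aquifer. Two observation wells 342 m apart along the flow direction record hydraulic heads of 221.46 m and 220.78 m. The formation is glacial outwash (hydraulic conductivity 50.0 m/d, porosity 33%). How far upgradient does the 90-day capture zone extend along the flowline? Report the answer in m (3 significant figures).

27.1 m

Hydraulic gradient i = (221.46 − 220.78) / 342 = 0.68 / 342 = 0.001988
Darcy flux q = K·i = 50.0 × 0.001988 = 0.09942 m/d
v_s = q/n_e = 0.09942/0.33 = 0.3013 m/d
L = v × T = 0.3013 × 90 = 27.11 m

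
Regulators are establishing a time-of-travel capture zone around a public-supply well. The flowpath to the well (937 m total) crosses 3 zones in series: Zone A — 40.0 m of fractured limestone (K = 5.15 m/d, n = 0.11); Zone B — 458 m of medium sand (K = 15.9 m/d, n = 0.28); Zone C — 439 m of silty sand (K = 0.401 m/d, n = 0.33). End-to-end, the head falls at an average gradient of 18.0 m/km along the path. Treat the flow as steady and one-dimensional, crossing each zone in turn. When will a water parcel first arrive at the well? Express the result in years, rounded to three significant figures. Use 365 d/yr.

51.0 years

Continuity: the same q passes through each zone, so ΔH = q·Σ(L_j/K_j) — the zones act as resistances in series.
Σ(L/K) = 40.0/5.15 + 458/15.9 + 439/0.401 = 7.767 + 28.81 + 1095 = 1131 d
K_eq = L_total / Σ(L/K) = 937 / 1131 = 0.8282 m/d
q = K_eq · i = 0.8282 × 0.018 = 0.01491 m/d (same in every zone)
Zone A: v = q/n = 0.01491/0.11 = 0.1355 m/d → t_A = 40.0/0.1355 = 295.1 d
Zone B: v = q/n = 0.01491/0.28 = 0.05324 m/d → t_B = 458/0.05324 = 8602 d
Zone C: v = q/n = 0.01491/0.33 = 0.04518 m/d → t_C = 439/0.04518 = 9718 d
Total t = 295.1 + 8602 + 9718 = 18610 d
   = 18610 / 365 = 51.0 yr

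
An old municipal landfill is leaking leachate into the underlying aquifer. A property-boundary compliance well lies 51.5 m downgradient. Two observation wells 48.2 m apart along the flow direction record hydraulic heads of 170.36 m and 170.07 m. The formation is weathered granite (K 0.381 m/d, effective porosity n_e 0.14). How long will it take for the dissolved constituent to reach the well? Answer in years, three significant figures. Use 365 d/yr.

8.62 years

Hydraulic gradient i = (170.36 − 170.07) / 48.2 = 0.29 / 48.2 = 0.006017
Specific discharge q = 0.381 × 0.006017 = 0.002292 m/d
v = Ki/n = 0.381·0.006017/0.14 = 0.01637 m/d
t = L / v = 51.5 / 0.01637 = 3145 d
   = 3145 / 365 = 8.62 yr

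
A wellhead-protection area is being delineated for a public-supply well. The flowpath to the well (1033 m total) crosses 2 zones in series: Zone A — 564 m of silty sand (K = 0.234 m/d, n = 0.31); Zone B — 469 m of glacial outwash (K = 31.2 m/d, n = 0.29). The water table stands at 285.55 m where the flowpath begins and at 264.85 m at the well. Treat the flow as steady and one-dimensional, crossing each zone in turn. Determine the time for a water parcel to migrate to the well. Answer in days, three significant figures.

36400 days

Total head drop ΔH = 285.55 − 264.85 = 20.70 m
Continuity: the same q passes through each zone, so ΔH = q·Σ(L_j/K_j) — the zones act as resistances in series.
Σ(L/K) = 564/0.234 + 469/31.2 = 2410 + 15.03 = 2425 d
q = ΔH / Σ(L/K) = 20.70 / 2425 = 0.008535 m/d (same in every zone)
Zone A: v = q/n = 0.008535/0.31 = 0.02753 m/d → t_A = 564/0.02753 = 20480 d
Zone B: v = q/n = 0.008535/0.29 = 0.02943 m/d → t_B = 469/0.02943 = 15940 d
Total t = 20480 + 15940 = 36420 d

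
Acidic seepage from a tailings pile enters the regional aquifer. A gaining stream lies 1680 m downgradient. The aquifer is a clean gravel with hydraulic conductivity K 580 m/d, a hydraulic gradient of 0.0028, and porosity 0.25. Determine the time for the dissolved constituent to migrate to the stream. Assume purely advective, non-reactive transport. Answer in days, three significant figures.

Specific discharge q = 580 × 0.0028 = 1.624 m/d
Seepage velocity v = q / n = 1.624 / 0.25 = 6.496 m/d
t = L / v = 1680 / 6.496 = 258.6 d

259 days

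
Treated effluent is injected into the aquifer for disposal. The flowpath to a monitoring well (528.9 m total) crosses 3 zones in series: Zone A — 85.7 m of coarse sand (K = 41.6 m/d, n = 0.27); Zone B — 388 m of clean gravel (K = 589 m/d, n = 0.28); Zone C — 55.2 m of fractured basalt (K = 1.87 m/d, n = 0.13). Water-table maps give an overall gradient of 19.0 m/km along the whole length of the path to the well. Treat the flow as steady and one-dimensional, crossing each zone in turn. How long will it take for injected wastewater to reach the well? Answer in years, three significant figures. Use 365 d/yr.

1.22 years

For zones in series the flux q is common to all zones; the equivalent conductivity is the harmonic (thickness-weighted) mean, K_eq = L_total / Σ(L_j/K_j).
Σ(L/K) = 85.7/41.6 + 388/589 + 55.2/1.87 = 2.060 + 0.6587 + 29.52 = 32.24 d
K_eq = L_total / Σ(L/K) = 528.9 / 32.24 = 16.41 m/d
q = K_eq · i = 16.41 × 0.019 = 0.3117 m/d (same in every zone)
Zone A: v = q/n = 0.3117/0.27 = 1.155 m/d → t_A = 85.7/1.155 = 74.23 d
Zone B: v = q/n = 0.3117/0.28 = 1.113 m/d → t_B = 388/1.113 = 348.5 d
Zone C: v = q/n = 0.3117/0.13 = 2.398 m/d → t_C = 55.2/2.398 = 23.02 d
Total t = 74.23 + 348.5 + 23.02 = 445.8 d
   = 445.8 / 365 = 1.22 yr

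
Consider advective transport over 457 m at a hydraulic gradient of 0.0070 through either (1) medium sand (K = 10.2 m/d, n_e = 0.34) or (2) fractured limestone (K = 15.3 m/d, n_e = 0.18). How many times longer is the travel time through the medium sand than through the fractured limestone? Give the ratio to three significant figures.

Unit 1 (medium sand): v = 10.2×0.0070/0.34 = 0.2100 m/d, t = 457/0.2100 = 2176 d
Unit 2 (fractured limestone): v = 15.3×0.0070/0.18 = 0.5950 m/d, t = 457/0.5950 = 768.1 d
t(medium sand) / t(fractured limestone) = 2176/768.1 = 2.83

2.83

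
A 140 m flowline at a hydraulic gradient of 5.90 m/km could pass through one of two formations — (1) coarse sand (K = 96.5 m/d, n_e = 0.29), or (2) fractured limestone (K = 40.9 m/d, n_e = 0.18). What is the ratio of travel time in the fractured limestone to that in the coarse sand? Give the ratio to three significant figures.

Unit 1 (coarse sand): v = 96.5×0.0059/0.29 = 1.963 m/d, t = 140/1.963 = 71.31 d
Unit 2 (fractured limestone): v = 40.9×0.0059/0.18 = 1.341 m/d, t = 140/1.341 = 104.4 d
t(fractured limestone) / t(coarse sand) = 104.4/71.31 = 1.46

1.46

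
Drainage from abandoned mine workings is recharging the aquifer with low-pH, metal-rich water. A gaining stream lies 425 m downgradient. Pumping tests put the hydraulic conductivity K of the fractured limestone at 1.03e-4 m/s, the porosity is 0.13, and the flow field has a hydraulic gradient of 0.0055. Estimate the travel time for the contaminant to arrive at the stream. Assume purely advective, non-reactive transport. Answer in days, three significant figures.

1130 days

K = 1.03e-4 m/s × 86400 s/d = 8.899 m/d
Darcy flux q = K·i = 8.899 × 0.0055 = 0.04895 m/d
v = Ki/n = 8.899·0.0055/0.13 = 0.3765 m/d
t = L / v = 425 / 0.3765 = 1129 d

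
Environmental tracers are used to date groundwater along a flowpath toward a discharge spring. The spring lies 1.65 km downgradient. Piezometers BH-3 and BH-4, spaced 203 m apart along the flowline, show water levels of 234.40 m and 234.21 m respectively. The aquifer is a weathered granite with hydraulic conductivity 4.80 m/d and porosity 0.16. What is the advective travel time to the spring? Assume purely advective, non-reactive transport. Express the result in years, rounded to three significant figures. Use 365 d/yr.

Hydraulic gradient i = (234.40 − 234.21) / 203 = 0.19 / 203 = 9.360e-4
Darcy flux q = K·i = 4.80 × 9.360e-4 = 0.004493 m/d
Seepage velocity v = q / n = 0.004493 / 0.16 = 0.02808 m/d
L = 1.65 km = 1650 m
t = L / v = 1650 / 0.02808 = 58760 d
   = 58760 / 365 = 161 yr

161 years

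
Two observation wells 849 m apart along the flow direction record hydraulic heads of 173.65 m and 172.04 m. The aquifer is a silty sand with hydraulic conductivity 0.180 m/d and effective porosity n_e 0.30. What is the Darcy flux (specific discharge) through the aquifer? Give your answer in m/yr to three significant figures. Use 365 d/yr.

0.125 m/yr

Hydraulic gradient i = (173.65 − 172.04) / 849 = 1.61 / 849 = 0.001896
q = Ki = 0.180 × 0.001896 = 3.413e-4 m/d
   = 3.413e-4 × 365 = 0.125 m/yr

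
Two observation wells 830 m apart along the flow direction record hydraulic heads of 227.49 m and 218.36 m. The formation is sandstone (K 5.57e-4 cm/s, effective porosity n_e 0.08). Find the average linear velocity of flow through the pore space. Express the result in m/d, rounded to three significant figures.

Hydraulic gradient i = (227.49 − 218.36) / 830 = 9.13 / 830 = 0.01100
K = 5.57e-4 cm/s × 864 = 0.4812 m/d
Darcy flux q = K·i = 0.4812 × 0.01100 = 0.005294 m/d
v_s = q/n_e = 0.005294/0.08 = 0.06617 m/d

0.0662 m/d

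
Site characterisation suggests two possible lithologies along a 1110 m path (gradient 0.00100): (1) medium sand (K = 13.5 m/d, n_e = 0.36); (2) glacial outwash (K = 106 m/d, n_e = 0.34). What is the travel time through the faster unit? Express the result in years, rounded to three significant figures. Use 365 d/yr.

Unit 1 (medium sand): v = 13.5×0.0010/0.36 = 0.03750 m/d, t = 1110/0.03750 = 29600 d
Unit 2 (glacial outwash): v = 106×0.0010/0.34 = 0.3118 m/d, t = 1110/0.3118 = 3560 d
Faster: 3560 d / 365 = 9.75 yr

9.75 years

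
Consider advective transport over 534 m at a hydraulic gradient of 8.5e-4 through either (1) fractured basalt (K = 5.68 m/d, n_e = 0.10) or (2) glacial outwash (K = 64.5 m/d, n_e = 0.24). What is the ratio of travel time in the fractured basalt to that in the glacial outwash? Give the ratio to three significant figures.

4.73

Unit 1 (fractured basalt): v = 5.68×8.5e-4/0.10 = 0.04828 m/d, t = 534/0.04828 = 11060 d
Unit 2 (glacial outwash): v = 64.5×8.5e-4/0.24 = 0.2284 m/d, t = 534/0.2284 = 2338 d
t(fractured basalt) / t(glacial outwash) = 11060/2338 = 4.73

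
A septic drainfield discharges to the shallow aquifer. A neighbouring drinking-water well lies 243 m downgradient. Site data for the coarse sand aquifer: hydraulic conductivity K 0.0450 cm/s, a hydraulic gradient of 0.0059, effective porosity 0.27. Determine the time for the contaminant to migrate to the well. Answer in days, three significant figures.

K = 0.0450 cm/s × 864 = 38.88 m/d
Specific discharge q = 38.88 × 0.0059 = 0.2294 m/d
v = Ki/n = 38.88·0.0059/0.27 = 0.8496 m/d
t = L / v = 243 / 0.8496 = 286.0 d

286 days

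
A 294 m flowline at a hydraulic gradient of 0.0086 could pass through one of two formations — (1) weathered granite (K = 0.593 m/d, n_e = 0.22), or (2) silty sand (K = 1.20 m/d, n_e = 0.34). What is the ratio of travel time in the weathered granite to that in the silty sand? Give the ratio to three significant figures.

1.31

Unit 1 (weathered granite): v = 0.593×0.0086/0.22 = 0.02318 m/d, t = 294/0.02318 = 12680 d
Unit 2 (silty sand): v = 1.20×0.0086/0.34 = 0.03035 m/d, t = 294/0.03035 = 9686 d
t(weathered granite) / t(silty sand) = 12680/9686 = 1.31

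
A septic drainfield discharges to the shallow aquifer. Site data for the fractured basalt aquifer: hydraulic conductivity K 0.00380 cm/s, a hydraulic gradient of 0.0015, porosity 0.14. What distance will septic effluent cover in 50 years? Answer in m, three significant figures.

642 m

K = 0.00380 cm/s × 864 = 3.283 m/d
Specific discharge q = 3.283 × 0.0015 = 0.004925 m/d
Average linear velocity = 0.004925 / 0.14 = 0.03518 m/d
T = 50 yr × 365 = 18250 d
L = v × T = 0.03518 × 18250 = 642.0 m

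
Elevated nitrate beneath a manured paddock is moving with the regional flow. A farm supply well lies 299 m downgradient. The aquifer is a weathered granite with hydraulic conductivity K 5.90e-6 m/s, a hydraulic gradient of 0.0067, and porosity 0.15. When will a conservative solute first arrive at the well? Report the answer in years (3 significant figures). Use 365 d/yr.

K = 5.90e-6 m/s × 86400 s/d = 0.5098 m/d
Specific discharge q = 0.5098 × 0.0067 = 0.003415 m/d
Seepage velocity v = q / n = 0.003415 / 0.15 = 0.02277 m/d
t = L / v = 299 / 0.02277 = 13130 d
   = 13130 / 365 = 36.0 yr

36.0 years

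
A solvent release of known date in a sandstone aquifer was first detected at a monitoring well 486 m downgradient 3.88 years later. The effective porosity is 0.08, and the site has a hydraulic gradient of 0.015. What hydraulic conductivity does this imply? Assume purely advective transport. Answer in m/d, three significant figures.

1.83 m/d

t = 3.88 years = 1416 d
v = L / t = 486 / 1416 = 0.3432 m/d
K = v · n / i = 0.3432 × 0.08 / 0.015 = 1.83 m/d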